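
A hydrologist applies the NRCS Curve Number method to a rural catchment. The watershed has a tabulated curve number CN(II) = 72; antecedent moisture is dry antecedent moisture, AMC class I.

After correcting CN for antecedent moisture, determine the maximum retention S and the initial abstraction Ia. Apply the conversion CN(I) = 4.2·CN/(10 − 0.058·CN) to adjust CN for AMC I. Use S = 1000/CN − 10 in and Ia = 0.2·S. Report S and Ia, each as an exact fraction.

Adjust CN=72 to AMC I: 4.2·72/(10 − 0.058·72) → (1512/5) ÷ (728/125) = 675/13 ≈ 51.923
Max retention: S = 1000/(675/13) − 10 = 250/27 in (≈ 9.259 in)
Ia = 0.2S: 0.2·9.259 = 1.852 in (exactly 50/27)

S = 250/27 in ≈ 9.259 in; Ia = 50/27 in ≈ 1.852 in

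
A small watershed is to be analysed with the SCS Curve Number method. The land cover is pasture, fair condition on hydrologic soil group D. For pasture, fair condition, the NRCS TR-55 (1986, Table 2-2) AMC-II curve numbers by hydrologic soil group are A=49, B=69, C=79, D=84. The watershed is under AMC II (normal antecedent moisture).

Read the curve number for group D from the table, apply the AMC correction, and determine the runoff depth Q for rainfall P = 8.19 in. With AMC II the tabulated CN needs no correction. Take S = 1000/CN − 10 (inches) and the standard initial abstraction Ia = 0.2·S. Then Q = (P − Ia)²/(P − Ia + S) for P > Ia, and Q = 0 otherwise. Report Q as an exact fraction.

NRCS table: pasture, fair condition, soil group D → CN(II) = 84
AMC II — tabulated CN = 84 applies directly.
S = 1000/84 − 10 = 40/21 in ≈ 1.905 in
Ia = 0.2S: 0.2·1.905 = 0.381 in (exactly 8/21)
Since P=8.190 > Ia=0.381: effective rainfall P−Ia = 16399/2100 in
Q = (16399/2100)²/((16399/2100) + 40/21) = (268927201/4410000)/(20399/2100) = 268927201/42837900 in ≈ 6.278 in

Q = 268927201/42837900 in ≈ 6.278 in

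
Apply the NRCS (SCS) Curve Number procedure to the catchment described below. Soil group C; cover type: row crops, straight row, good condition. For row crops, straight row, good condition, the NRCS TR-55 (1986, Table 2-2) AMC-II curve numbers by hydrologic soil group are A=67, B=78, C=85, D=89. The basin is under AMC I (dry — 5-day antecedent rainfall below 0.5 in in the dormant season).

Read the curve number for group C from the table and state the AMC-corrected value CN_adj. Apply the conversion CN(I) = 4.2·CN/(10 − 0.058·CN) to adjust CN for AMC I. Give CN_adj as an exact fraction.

NRCS table: row crops, straight row, good condition, soil group C → CN(II) = 85
CN(I) from CN(II)=85: (4.2·85)/(10 − 0.058·85) = 11900/169 ≈ 70.414

CN_adj = 11900/169 ≈ 70.414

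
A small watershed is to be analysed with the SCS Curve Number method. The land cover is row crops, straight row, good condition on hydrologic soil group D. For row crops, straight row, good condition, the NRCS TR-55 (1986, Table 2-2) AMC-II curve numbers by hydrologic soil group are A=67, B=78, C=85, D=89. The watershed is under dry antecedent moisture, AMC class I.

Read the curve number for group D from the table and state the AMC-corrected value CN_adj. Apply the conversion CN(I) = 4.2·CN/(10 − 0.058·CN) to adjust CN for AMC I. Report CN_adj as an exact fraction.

NRCS table: row crops, straight row, good condition, soil group D → CN(II) = 89
Adjust CN=89 to AMC I: 4.2·89/(10 − 0.058·89) → (1869/5) ÷ (2419/500) = 186900/2419 ≈ 77.263

CN_adj = 186900/2419 ≈ 77.263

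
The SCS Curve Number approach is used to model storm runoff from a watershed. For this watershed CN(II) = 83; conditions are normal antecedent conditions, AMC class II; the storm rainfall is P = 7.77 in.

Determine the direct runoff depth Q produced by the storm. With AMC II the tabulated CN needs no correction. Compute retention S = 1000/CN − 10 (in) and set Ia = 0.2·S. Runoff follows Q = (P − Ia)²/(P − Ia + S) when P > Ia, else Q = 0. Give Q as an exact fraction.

Q = 3732110281/648155300 in ≈ 5.758 in

AMC II — tabulated CN = 83 applies directly.
S = 1000/83 − 10 = 170/83 in ≈ 2.048 in
Ia = 0.2·(170/83) = 34/83 in ≈ 0.410 in
P − Ia = 7.770 − 0.410 = 61091/8300 ≈ 7.360 in (> 0, runoff occurs)
Q: (61091/8300)² ÷ (78091/8300) = 3732110281/648155300 in (≈ 5.758 in)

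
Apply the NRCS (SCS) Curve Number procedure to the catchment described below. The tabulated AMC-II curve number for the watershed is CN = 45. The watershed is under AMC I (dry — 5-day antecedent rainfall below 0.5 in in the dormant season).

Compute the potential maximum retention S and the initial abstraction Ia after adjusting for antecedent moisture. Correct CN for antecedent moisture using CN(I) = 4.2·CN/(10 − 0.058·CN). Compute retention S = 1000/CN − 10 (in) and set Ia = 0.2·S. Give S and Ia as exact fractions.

S = 5500/189 in ≈ 29.101 in; Ia = 1100/189 in ≈ 5.820 in

Dry (AMC I): CN(I) = 4.2·45/(10 − 0.058·45) = 189/(739/100) = 18900/739 ≈ 25.575
S = 1000/(18900/739) − 10 = 5500/189 in ≈ 29.101 in
Ia = 0.2·(5500/189) = 1100/189 in ≈ 5.820 in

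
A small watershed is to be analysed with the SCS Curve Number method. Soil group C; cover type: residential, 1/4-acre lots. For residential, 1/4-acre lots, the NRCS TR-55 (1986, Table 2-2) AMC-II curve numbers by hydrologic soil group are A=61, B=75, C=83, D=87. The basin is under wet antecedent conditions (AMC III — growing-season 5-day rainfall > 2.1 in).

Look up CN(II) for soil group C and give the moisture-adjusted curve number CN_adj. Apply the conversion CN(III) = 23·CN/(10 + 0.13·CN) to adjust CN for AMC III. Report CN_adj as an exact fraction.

CN_adj = 190900/2079 ≈ 91.823

NRCS table: residential, 1/4-acre lots, soil group C → CN(II) = 83
Adjust CN=83 to AMC III: 23·83/(10 + 0.13·83) → 1909 ÷ (2079/100) = 190900/2079 ≈ 91.823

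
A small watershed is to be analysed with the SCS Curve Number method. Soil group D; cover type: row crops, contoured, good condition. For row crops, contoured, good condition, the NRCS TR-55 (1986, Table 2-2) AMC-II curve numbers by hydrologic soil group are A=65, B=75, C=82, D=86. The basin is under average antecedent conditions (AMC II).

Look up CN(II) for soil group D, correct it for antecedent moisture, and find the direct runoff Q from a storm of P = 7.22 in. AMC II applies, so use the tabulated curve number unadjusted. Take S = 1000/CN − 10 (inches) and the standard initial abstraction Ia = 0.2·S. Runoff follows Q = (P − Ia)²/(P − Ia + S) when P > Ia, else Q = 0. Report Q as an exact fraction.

Q = 219721329/39394450 in ≈ 5.577 in

NRCS table: row crops, contoured, good condition, soil group D → CN(II) = 86
Average conditions: CN = 86 (no AMC adjustment).
Retention S: 1000/CN − 10 with CN=86.000 → S = 70/43 ≈ 1.628 in
Ia = 0.2·(70/43) = 14/43 in ≈ 0.326 in
Excess rainfall: 7.220 − 0.326 = 6.894 in; P > Ia so Q > 0
Q: (14823/2150)² ÷ (18323/2150) = 219721329/39394450 in (≈ 5.577 in)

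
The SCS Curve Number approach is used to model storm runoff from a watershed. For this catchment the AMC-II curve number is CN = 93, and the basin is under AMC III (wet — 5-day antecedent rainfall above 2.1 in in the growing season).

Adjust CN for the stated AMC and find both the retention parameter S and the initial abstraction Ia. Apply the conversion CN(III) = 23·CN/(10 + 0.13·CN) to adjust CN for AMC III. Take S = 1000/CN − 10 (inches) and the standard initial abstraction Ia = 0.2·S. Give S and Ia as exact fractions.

S = 700/2139 in ≈ 0.327 in; Ia = 140/2139 in ≈ 0.065 in

Adjust CN=93 to AMC III: 23·93/(10 + 0.13·93) → 2139 ÷ (2209/100) = 213900/2209 ≈ 96.831
Retention S: 1000/CN − 10 with CN=96.831 → S = 700/2139 ≈ 0.327 in
Initial abstraction Ia = S/5 = (700/2139)/5 = 140/2139 ≈ 0.065 in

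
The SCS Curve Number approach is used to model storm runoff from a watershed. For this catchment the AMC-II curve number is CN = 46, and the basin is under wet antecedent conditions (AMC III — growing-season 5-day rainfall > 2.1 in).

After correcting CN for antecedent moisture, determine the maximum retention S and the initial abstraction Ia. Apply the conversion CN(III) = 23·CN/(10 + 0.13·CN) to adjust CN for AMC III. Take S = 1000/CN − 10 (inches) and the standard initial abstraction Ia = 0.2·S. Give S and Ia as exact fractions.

Adjust CN=46 to AMC III: 23·46/(10 + 0.13·46) → 1058 ÷ (799/50) = 52900/799 ≈ 66.208
S = 1000/(52900/799) − 10 = 2700/529 in ≈ 5.104 in
Initial abstraction Ia = S/5 = (2700/529)/5 = 540/529 ≈ 1.021 in

S = 2700/529 in ≈ 5.104 in; Ia = 540/529 in ≈ 1.021 in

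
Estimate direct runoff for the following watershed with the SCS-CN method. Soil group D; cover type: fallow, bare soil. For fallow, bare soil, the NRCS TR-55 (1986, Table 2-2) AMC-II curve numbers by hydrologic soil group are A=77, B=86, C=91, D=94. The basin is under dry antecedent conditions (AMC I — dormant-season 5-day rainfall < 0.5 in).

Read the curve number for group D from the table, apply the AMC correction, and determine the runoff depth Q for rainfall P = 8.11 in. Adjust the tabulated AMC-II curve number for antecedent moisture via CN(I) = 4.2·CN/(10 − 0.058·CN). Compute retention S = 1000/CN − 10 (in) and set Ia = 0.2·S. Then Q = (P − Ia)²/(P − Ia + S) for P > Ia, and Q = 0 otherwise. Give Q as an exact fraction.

Q = 65955998761/10094345100 in ≈ 6.534 in

NRCS table: fallow, bare soil, soil group D → CN(II) = 94
Adjust CN=94 to AMC I: 4.2·94/(10 − 0.058·94) → (1974/5) ÷ (1137/250) = 32900/379 ≈ 86.807
Max retention: S = 1000/(32900/379) − 10 = 500/329 in (≈ 1.520 in)
Initial abstraction Ia = S/5 = (500/329)/5 = 100/329 ≈ 0.304 in
Excess rainfall: 8.110 − 0.304 = 7.806 in; P > Ia so Q > 0
Q: (256819/32900)² ÷ (306819/32900) = 65955998761/10094345100 in (≈ 6.534 in)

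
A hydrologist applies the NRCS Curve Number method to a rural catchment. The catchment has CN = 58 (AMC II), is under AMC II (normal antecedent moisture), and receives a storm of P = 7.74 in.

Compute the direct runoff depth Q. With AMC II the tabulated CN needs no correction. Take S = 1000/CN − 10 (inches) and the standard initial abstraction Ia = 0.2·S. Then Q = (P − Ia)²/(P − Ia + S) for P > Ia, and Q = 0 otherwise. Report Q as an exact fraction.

Average conditions: CN = 58 (no AMC adjustment).
Max retention: S = 1000/58 − 10 = 210/29 in (≈ 7.241 in)
Ia = 0.2·(210/29) = 42/29 in ≈ 1.448 in
Since P=7.740 > Ia=1.448: effective rainfall P−Ia = 9123/1450 in
Runoff Q = (P−Ia)²/(P−Ia+S) = (6.292)²/(6.292+7.241) = 27743043/9484450 ≈ 2.925 in

Q = 27743043/9484450 in ≈ 2.925 in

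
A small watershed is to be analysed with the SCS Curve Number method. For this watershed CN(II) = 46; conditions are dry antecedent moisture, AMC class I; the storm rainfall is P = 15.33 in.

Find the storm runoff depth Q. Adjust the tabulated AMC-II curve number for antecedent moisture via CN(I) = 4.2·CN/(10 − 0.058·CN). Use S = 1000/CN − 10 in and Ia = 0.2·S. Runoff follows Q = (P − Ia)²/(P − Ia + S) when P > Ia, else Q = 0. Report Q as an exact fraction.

Q = 8196772323/3256563100 in ≈ 2.517 in

Dry (AMC I): CN(I) = 4.2·46/(10 − 0.058·46) = (966/5)/(1833/250) = 16100/611 ≈ 26.350
Max retention: S = 1000/(16100/611) − 10 = 4500/161 in (≈ 27.950 in)
Ia = 0.2·(4500/161) = 900/161 in ≈ 5.590 in
P − Ia = 15.330 − 5.590 = 156813/16100 ≈ 9.740 in (> 0, runoff occurs)
Q: (156813/16100)² ÷ (606813/16100) = 8196772323/3256563100 in (≈ 2.517 in)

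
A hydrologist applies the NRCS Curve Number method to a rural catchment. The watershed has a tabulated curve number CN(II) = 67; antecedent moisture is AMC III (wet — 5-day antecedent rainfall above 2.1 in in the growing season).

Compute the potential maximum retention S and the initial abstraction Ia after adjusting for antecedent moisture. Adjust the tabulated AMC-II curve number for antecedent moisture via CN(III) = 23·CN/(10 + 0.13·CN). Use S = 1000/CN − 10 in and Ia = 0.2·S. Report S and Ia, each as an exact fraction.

S = 3300/1541 in ≈ 2.141 in; Ia = 660/1541 in ≈ 0.428 in

Adjust CN=67 to AMC III: 23·67/(10 + 0.13·67) → 1541 ÷ (1871/100) = 154100/1871 ≈ 82.362
S = 1000/(154100/1871) − 10 = 3300/1541 in ≈ 2.141 in
Ia = 0.2·(3300/1541) = 660/1541 in ≈ 0.428 in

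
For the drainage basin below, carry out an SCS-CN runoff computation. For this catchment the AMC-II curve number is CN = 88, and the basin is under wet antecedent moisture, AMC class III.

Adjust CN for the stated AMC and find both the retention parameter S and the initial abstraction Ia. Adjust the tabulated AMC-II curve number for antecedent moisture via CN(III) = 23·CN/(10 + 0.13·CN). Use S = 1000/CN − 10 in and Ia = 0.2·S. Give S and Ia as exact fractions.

Wet (AMC III): CN(III) = 23·88/(10 + 0.13·88) = 2024/(536/25) = 6325/67 ≈ 94.403
Max retention: S = 1000/(6325/67) − 10 = 150/253 in (≈ 0.593 in)
Ia = 0.2·(150/253) = 30/253 in ≈ 0.119 in

S = 150/253 in ≈ 0.593 in; Ia = 30/253 in ≈ 0.119 in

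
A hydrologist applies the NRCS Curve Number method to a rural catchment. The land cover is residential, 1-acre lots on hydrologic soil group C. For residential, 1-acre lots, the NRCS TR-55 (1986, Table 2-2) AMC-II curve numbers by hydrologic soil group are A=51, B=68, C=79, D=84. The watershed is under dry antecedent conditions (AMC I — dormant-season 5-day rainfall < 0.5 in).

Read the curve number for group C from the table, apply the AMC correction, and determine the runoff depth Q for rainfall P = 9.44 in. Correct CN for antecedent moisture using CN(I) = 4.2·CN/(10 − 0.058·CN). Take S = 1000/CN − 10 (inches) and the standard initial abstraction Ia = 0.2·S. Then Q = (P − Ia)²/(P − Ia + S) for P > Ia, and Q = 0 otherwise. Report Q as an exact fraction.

Q = 65157184/14142975 in ≈ 4.607 in

NRCS table: residential, 1-acre lots, soil group C → CN(II) = 79
Adjust CN=79 to AMC I: 4.2·79/(10 − 0.058·79) → (1659/5) ÷ (2709/500) = 7900/129 ≈ 61.240
Retention S: 1000/CN − 10 with CN=61.240 → S = 500/79 ≈ 6.329 in
Initial abstraction Ia = S/5 = (500/79)/5 = 100/79 ≈ 1.266 in
P − Ia = 9.440 − 1.266 = 16144/1975 ≈ 8.174 in (> 0, runoff occurs)
Q: (16144/1975)² ÷ (28644/1975) = 65157184/14142975 in (≈ 4.607 in)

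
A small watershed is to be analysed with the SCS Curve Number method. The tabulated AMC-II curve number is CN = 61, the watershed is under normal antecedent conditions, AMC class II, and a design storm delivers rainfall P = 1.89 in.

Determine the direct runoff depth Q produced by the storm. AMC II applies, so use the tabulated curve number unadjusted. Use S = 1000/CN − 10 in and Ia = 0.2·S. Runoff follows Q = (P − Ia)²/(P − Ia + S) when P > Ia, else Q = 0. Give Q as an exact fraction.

CN(II) = 61; AMC II needs no correction.
Retention S: 1000/CN − 10 with CN=61.000 → S = 390/61 ≈ 6.393 in
Ia = 0.2·(390/61) = 78/61 in ≈ 1.279 in
Excess rainfall: 1.890 − 1.279 = 0.611 in; P > Ia so Q > 0
Q: (3729/6100)² ÷ (42729/6100) = 4635147/86882300 in (≈ 0.053 in)

Q = 4635147/86882300 in ≈ 0.053 in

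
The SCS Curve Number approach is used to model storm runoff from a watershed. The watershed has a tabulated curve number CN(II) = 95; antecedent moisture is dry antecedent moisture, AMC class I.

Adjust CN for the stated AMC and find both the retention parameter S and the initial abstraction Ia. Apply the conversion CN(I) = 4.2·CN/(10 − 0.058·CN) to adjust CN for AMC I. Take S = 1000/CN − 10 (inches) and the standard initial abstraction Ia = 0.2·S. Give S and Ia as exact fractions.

CN(I) from CN(II)=95: (4.2·95)/(10 − 0.058·95) = 39900/449 ≈ 88.864
Retention S: 1000/CN − 10 with CN=88.864 → S = 500/399 ≈ 1.253 in
Ia = 0.2S: 0.2·1.253 = 0.251 in (exactly 100/399)

S = 500/399 in ≈ 1.253 in; Ia = 100/399 in ≈ 0.251 in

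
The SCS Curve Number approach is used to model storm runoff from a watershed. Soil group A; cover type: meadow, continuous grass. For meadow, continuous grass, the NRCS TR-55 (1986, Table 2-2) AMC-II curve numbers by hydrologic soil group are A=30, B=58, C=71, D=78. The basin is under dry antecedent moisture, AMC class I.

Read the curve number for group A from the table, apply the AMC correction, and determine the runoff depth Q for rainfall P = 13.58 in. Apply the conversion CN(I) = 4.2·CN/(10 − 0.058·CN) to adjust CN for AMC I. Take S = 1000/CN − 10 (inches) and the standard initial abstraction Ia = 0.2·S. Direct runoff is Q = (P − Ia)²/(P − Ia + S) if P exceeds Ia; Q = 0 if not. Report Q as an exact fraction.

NRCS table: meadow, continuous grass, soil group A → CN(II) = 30
Dry (AMC I): CN(I) = 4.2·30/(10 − 0.058·30) = 126/(413/50) = 900/59 ≈ 15.254
S = 1000/(900/59) − 10 = 500/9 in ≈ 55.556 in
Initial abstraction Ia = S/5 = (500/9)/5 = 100/9 ≈ 11.111 in
Since P=13.580 > Ia=11.111: effective rainfall P−Ia = 1111/450 in
Runoff Q = (P−Ia)²/(P−Ia+S) = (2.469)²/(2.469+55.556) = 1234321/11749950 ≈ 0.105 in

Q = 1234321/11749950 in ≈ 0.105 in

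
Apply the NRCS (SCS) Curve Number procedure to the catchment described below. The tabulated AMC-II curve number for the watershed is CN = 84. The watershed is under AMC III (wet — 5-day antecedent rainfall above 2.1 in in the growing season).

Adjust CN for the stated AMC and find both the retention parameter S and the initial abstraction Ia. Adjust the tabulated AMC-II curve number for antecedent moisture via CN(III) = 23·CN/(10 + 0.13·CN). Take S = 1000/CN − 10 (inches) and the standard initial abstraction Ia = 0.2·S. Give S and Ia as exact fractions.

CN(III) from CN(II)=84: (23·84)/(10 + 0.13·84) = 48300/523 ≈ 92.352
Max retention: S = 1000/(48300/523) − 10 = 400/483 in (≈ 0.828 in)
Ia = 0.2S: 0.2·0.828 = 0.166 in (exactly 80/483)

S = 400/483 in ≈ 0.828 in; Ia = 80/483 in ≈ 0.166 in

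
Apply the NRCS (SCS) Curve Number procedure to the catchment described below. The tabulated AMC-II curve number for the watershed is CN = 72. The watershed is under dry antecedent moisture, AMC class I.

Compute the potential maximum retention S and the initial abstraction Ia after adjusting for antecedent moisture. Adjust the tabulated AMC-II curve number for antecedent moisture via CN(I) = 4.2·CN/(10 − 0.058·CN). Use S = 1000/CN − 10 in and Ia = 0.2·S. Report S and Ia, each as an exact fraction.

S = 250/27 in ≈ 9.259 in; Ia = 50/27 in ≈ 1.852 in

Dry (AMC I): CN(I) = 4.2·72/(10 − 0.058·72) = (1512/5)/(728/125) = 675/13 ≈ 51.923
Max retention: S = 1000/(675/13) − 10 = 250/27 in (≈ 9.259 in)
Ia = 0.2·(250/27) = 50/27 in ≈ 1.852 in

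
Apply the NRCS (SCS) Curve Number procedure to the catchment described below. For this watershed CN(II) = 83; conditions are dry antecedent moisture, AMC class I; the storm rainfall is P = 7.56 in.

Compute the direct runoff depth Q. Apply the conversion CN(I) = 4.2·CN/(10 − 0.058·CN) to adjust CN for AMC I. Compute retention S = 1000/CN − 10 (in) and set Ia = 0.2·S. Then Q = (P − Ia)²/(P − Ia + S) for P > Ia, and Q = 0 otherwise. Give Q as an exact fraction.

Q = 82327103329/21762531525 in ≈ 3.783 in

Dry (AMC I): CN(I) = 4.2·83/(10 − 0.058·83) = (1743/5)/(2593/500) = 174300/2593 ≈ 67.219
Retention S: 1000/CN − 10 with CN=67.219 → S = 8500/1743 ≈ 4.877 in
Initial abstraction Ia = S/5 = (8500/1743)/5 = 1700/1743 ≈ 0.975 in
Excess rainfall: 7.560 − 0.975 = 6.585 in; P > Ia so Q > 0
Q = (286927/43575)²/((286927/43575) + 8500/1743) = (82327103329/1898780625)/(499427/43575) = 82327103329/21762531525 in ≈ 3.783 in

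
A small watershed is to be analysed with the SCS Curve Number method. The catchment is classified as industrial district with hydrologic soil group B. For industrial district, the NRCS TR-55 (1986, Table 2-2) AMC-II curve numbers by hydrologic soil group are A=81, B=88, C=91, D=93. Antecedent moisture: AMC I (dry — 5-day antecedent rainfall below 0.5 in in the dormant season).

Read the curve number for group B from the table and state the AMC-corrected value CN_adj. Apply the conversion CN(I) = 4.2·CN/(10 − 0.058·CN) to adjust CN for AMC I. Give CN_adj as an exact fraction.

NRCS table: industrial district, soil group B → CN(II) = 88
Dry (AMC I): CN(I) = 4.2·88/(10 − 0.058·88) = (1848/5)/(612/125) = 3850/51 ≈ 75.490

CN_adj = 3850/51 ≈ 75.490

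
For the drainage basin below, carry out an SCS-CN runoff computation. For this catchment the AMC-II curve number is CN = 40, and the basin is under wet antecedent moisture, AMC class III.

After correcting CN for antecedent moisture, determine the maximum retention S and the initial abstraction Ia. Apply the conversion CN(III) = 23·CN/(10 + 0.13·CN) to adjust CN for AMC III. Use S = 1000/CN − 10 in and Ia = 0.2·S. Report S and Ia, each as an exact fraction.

Wet (AMC III): CN(III) = 23·40/(10 + 0.13·40) = 920/(76/5) = 1150/19 ≈ 60.526
S = 1000/(1150/19) − 10 = 150/23 in ≈ 6.522 in
Ia = 0.2S: 0.2·6.522 = 1.304 in (exactly 30/23)

S = 150/23 in ≈ 6.522 in; Ia = 30/23 in ≈ 1.304 in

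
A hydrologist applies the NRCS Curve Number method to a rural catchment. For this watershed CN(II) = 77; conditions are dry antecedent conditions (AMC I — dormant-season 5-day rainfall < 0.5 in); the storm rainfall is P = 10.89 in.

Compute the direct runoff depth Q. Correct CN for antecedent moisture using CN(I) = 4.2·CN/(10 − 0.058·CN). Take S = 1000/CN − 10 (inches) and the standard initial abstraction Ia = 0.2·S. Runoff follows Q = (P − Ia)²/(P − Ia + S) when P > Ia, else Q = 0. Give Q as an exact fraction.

CN(I) from CN(II)=77: (4.2·77)/(10 − 0.058·77) = 161700/2767 ≈ 58.439
S = 1000/(161700/2767) − 10 = 11500/1617 in ≈ 7.112 in
Ia = 0.2S: 0.2·7.112 = 1.422 in (exactly 2300/1617)
P − Ia = 10.890 − 1.422 = 1530913/161700 ≈ 9.468 in (> 0, runoff occurs)
Runoff Q = (P−Ia)²/(P−Ia+S) = (9.468)²/(9.468+7.112) = 2343694613569/433503632100 ≈ 5.406 in

Q = 2343694613569/433503632100 in ≈ 5.406 in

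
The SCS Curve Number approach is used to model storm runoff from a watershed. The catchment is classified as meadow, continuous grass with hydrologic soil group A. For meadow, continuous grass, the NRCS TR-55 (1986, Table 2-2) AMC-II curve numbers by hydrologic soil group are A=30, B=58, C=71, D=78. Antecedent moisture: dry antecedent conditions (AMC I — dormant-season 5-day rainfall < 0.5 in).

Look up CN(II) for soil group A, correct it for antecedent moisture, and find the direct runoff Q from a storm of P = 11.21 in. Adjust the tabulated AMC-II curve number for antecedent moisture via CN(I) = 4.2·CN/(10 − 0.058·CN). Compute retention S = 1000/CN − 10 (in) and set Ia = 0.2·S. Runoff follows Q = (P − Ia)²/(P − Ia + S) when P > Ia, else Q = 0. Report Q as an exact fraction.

Q = 7921/45080100 in ≈ 0.000 in

NRCS table: meadow, continuous grass, soil group A → CN(II) = 30
Adjust CN=30 to AMC I: 4.2·30/(10 − 0.058·30) → 126 ÷ (413/50) = 900/59 ≈ 15.254
Max retention: S = 1000/(900/59) − 10 = 500/9 in (≈ 55.556 in)
Ia = 0.2·(500/9) = 100/9 in ≈ 11.111 in
Since P=11.210 > Ia=11.111: effective rainfall P−Ia = 89/900 in
Q: (89/900)² ÷ (50089/900) = 7921/45080100 in (≈ 0.000 in)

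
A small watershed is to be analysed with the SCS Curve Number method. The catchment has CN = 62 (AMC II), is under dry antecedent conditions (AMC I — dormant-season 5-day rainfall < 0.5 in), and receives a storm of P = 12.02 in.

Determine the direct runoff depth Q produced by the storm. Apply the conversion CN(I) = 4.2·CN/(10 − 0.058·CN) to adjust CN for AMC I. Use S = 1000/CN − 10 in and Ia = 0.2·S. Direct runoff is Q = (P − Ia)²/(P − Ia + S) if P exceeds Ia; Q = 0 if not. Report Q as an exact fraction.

Q = 87764655001/25104220050 in ≈ 3.496 in

Dry (AMC I): CN(I) = 4.2·62/(10 − 0.058·62) = (1302/5)/(1601/250) = 65100/1601 ≈ 40.662
S = 1000/(65100/1601) − 10 = 9500/651 in ≈ 14.593 in
Initial abstraction Ia = S/5 = (9500/651)/5 = 1900/651 ≈ 2.919 in
Since P=12.020 > Ia=2.919: effective rainfall P−Ia = 296251/32550 in
Runoff Q = (P−Ia)²/(P−Ia+S) = (9.101)²/(9.101+14.593) = 87764655001/25104220050 ≈ 3.496 in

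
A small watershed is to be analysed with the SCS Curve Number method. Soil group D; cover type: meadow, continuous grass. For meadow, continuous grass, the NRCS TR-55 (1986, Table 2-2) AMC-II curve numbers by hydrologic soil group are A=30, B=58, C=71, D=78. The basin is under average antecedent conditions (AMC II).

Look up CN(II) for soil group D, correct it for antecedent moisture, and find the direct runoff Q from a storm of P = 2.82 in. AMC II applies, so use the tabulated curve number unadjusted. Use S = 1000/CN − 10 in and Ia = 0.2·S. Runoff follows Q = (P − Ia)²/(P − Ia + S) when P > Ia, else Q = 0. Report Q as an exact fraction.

Q = 19351201/19303050 in ≈ 1.002 in

NRCS table: meadow, continuous grass, soil group D → CN(II) = 78
AMC II — tabulated CN = 78 applies directly.
Retention S: 1000/CN − 10 with CN=78.000 → S = 110/39 ≈ 2.821 in
Ia = 0.2·(110/39) = 22/39 in ≈ 0.564 in
P − Ia = 2.820 − 0.564 = 4399/1950 ≈ 2.256 in (> 0, runoff occurs)
Q = (4399/1950)²/((4399/1950) + 110/39) = (19351201/3802500)/(9899/1950) = 19351201/19303050 in ≈ 1.002 in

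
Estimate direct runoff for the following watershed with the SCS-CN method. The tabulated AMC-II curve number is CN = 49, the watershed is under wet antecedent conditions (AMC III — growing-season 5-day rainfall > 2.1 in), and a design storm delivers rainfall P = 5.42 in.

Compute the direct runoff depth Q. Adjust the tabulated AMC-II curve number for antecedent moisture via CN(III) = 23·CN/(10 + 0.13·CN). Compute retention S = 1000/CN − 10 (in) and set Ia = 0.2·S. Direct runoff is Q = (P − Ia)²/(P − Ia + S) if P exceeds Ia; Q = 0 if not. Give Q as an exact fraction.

Q = 64728009889/28705647950 in ≈ 2.255 in

Adjust CN=49 to AMC III: 23·49/(10 + 0.13·49) → 1127 ÷ (1637/100) = 112700/1637 ≈ 68.845
Retention S: 1000/CN − 10 with CN=68.845 → S = 5100/1127 ≈ 4.525 in
Ia = 0.2·(5100/1127) = 1020/1127 in ≈ 0.905 in
Since P=5.420 > Ia=0.905: effective rainfall P−Ia = 254417/56350 in
Runoff Q = (P−Ia)²/(P−Ia+S) = (4.515)²/(4.515+4.525) = 64728009889/28705647950 ≈ 2.255 in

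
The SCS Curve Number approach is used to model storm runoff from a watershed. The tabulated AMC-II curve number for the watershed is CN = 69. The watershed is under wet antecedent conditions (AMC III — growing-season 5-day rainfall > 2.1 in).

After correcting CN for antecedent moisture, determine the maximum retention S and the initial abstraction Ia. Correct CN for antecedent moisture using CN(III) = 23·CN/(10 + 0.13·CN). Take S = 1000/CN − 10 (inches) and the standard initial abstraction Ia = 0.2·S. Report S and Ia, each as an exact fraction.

CN(III) from CN(II)=69: (23·69)/(10 + 0.13·69) = 158700/1897 ≈ 83.658
Max retention: S = 1000/(158700/1897) − 10 = 3100/1587 in (≈ 1.953 in)
Ia = 0.2S: 0.2·1.953 = 0.391 in (exactly 620/1587)

S = 3100/1587 in ≈ 1.953 in; Ia = 620/1587 in ≈ 0.391 in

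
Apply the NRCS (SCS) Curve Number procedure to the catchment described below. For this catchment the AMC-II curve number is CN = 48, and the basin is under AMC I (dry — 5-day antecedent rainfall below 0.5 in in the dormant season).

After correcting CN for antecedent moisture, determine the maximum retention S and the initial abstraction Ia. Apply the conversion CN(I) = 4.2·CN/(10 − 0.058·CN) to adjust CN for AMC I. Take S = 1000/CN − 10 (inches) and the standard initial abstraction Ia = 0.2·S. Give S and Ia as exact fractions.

S = 1625/63 in ≈ 25.794 in; Ia = 325/63 in ≈ 5.159 in

CN(I) from CN(II)=48: (4.2·48)/(10 − 0.058·48) = 12600/451 ≈ 27.938
S = 1000/(12600/451) − 10 = 1625/63 in ≈ 25.794 in
Ia = 0.2S: 0.2·25.794 = 5.159 in (exactly 325/63)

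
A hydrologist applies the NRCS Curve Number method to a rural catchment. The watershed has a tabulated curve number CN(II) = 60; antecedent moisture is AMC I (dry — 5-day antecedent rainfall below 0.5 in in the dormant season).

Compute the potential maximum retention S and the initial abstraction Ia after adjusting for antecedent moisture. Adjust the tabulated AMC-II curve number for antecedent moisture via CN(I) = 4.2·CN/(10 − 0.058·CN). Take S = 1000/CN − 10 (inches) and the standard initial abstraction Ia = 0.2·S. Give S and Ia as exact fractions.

Dry (AMC I): CN(I) = 4.2·60/(10 − 0.058·60) = 252/(163/25) = 6300/163 ≈ 38.650
Retention S: 1000/CN − 10 with CN=38.650 → S = 1000/63 ≈ 15.873 in
Ia = 0.2S: 0.2·15.873 = 3.175 in (exactly 200/63)

S = 1000/63 in ≈ 15.873 in; Ia = 200/63 in ≈ 3.175 in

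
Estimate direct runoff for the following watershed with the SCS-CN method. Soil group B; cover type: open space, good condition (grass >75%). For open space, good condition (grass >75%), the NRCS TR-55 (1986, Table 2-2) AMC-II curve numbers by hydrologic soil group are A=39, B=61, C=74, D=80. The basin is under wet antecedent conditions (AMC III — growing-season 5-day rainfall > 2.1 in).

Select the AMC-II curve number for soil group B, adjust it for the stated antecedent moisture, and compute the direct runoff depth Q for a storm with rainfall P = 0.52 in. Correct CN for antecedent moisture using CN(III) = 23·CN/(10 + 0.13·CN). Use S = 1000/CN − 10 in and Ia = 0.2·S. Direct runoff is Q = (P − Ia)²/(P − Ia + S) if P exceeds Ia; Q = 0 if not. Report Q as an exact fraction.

NRCS table: open space, good condition (grass >75%), soil group B → CN(II) = 61
Wet (AMC III): CN(III) = 23·61/(10 + 0.13·61) = 1403/(1793/100) = 140300/1793 ≈ 78.249
S = 1000/(140300/1793) − 10 = 3900/1403 in ≈ 2.780 in
Initial abstraction Ia = S/5 = (3900/1403)/5 = 780/1403 ≈ 0.556 in
P = 0.520 ≤ Ia = 0.556 in: entire storm abstracted, Q = 0.

Q = 0 in ≈ 0.000 in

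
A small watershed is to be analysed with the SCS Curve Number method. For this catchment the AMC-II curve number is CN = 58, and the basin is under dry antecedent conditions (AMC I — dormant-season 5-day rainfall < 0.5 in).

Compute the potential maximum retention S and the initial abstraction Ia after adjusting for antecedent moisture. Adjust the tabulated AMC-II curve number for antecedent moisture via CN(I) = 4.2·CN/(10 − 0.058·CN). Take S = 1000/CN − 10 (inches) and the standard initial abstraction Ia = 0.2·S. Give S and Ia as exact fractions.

S = 500/29 in ≈ 17.241 in; Ia = 100/29 in ≈ 3.448 in

Adjust CN=58 to AMC I: 4.2·58/(10 − 0.058·58) → (1218/5) ÷ (1659/250) = 2900/79 ≈ 36.709
S = 1000/(2900/79) − 10 = 500/29 in ≈ 17.241 in
Ia = 0.2S: 0.2·17.241 = 3.448 in (exactly 100/29)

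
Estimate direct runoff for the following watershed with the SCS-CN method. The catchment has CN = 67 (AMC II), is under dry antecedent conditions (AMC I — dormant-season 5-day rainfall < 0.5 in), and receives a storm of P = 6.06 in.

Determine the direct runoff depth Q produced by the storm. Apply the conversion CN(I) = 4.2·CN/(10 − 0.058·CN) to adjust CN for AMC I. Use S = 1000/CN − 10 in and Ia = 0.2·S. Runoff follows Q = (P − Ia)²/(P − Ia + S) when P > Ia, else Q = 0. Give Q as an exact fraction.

CN(I) from CN(II)=67: (4.2·67)/(10 − 0.058·67) = 46900/1019 ≈ 46.026
S = 1000/(46900/1019) − 10 = 5500/469 in ≈ 11.727 in
Initial abstraction Ia = S/5 = (5500/469)/5 = 1100/469 ≈ 2.345 in
P − Ia = 6.060 − 2.345 = 87107/23450 ≈ 3.715 in (> 0, runoff occurs)
Runoff Q = (P−Ia)²/(P−Ia+S) = (3.715)²/(3.715+11.727) = 7587629449/8491409150 ≈ 0.894 in

Q = 7587629449/8491409150 in ≈ 0.894 in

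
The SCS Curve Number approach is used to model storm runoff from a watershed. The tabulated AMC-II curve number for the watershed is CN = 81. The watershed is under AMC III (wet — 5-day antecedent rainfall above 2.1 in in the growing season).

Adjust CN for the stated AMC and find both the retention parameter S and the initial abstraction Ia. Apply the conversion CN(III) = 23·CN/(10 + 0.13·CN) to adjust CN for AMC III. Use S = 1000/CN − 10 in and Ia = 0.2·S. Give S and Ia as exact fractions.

S = 1900/1863 in ≈ 1.020 in; Ia = 380/1863 in ≈ 0.204 in

Wet (AMC III): CN(III) = 23·81/(10 + 0.13·81) = 1863/(2053/100) = 186300/2053 ≈ 90.745
Max retention: S = 1000/(186300/2053) − 10 = 1900/1863 in (≈ 1.020 in)
Ia = 0.2S: 0.2·1.020 = 0.204 in (exactly 380/1863)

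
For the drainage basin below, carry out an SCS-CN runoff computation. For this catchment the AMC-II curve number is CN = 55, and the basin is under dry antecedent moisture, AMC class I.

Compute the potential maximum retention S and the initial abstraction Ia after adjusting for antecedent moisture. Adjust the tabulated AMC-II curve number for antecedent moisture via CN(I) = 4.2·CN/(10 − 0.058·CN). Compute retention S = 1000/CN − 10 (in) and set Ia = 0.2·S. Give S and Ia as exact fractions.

Dry (AMC I): CN(I) = 4.2·55/(10 − 0.058·55) = 231/(681/100) = 7700/227 ≈ 33.921
Retention S: 1000/CN − 10 with CN=33.921 → S = 1500/77 ≈ 19.481 in
Initial abstraction Ia = S/5 = (1500/77)/5 = 300/77 ≈ 3.896 in

S = 1500/77 in ≈ 19.481 in; Ia = 300/77 in ≈ 3.896 in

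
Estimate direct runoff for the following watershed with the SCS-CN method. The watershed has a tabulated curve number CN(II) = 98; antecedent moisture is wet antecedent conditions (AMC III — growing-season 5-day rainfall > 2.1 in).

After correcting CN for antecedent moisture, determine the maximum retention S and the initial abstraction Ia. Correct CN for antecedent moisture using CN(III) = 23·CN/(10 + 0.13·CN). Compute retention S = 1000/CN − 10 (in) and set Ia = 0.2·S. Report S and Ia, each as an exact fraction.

Adjust CN=98 to AMC III: 23·98/(10 + 0.13·98) → 2254 ÷ (1137/50) = 112700/1137 ≈ 99.120
Retention S: 1000/CN − 10 with CN=99.120 → S = 100/1127 ≈ 0.089 in
Initial abstraction Ia = S/5 = (100/1127)/5 = 20/1127 ≈ 0.018 in

S = 100/1127 in ≈ 0.089 in; Ia = 20/1127 in ≈ 0.018 in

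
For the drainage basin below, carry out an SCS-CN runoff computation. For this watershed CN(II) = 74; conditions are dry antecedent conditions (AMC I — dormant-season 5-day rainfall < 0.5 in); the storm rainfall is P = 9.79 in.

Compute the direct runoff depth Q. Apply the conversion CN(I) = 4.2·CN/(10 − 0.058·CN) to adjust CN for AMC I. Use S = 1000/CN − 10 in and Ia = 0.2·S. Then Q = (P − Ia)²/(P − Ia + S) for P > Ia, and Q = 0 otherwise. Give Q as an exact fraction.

Dry (AMC I): CN(I) = 4.2·74/(10 − 0.058·74) = (1554/5)/(1427/250) = 77700/1427 ≈ 54.450
S = 1000/(77700/1427) − 10 = 6500/777 in ≈ 8.366 in
Initial abstraction Ia = S/5 = (6500/777)/5 = 1300/777 ≈ 1.673 in
P − Ia = 9.790 − 1.673 = 630683/77700 ≈ 8.117 in (> 0, runoff occurs)
Runoff Q = (P−Ia)²/(P−Ia+S) = (8.117)²/(8.117+8.366) = 397761046489/99509069100 ≈ 3.997 in

Q = 397761046489/99509069100 in ≈ 3.997 in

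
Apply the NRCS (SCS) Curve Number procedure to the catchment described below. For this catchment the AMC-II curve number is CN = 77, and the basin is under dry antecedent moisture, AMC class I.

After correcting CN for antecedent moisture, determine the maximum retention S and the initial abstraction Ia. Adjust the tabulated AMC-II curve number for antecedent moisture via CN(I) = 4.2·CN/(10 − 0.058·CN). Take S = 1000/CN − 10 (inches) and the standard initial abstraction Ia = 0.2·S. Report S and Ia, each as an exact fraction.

S = 11500/1617 in ≈ 7.112 in; Ia = 2300/1617 in ≈ 1.422 in

Dry (AMC I): CN(I) = 4.2·77/(10 − 0.058·77) = (1617/5)/(2767/500) = 161700/2767 ≈ 58.439
Max retention: S = 1000/(161700/2767) − 10 = 11500/1617 in (≈ 7.112 in)
Ia = 0.2·(11500/1617) = 2300/1617 in ≈ 1.422 in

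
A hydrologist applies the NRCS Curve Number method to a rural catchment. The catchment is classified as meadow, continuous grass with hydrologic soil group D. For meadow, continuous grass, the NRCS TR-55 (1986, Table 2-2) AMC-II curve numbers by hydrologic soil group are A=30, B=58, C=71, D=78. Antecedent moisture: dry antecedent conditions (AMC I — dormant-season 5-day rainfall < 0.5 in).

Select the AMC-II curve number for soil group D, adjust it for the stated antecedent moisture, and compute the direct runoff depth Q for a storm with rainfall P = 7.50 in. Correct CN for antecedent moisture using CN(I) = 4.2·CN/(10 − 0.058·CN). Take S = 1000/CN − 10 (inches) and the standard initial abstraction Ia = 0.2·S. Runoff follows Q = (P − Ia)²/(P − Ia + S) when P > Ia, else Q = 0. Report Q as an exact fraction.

Q = 20341445/6907446 in ≈ 2.945 in

NRCS table: meadow, continuous grass, soil group D → CN(II) = 78
Dry (AMC I): CN(I) = 4.2·78/(10 − 0.058·78) = (1638/5)/(1369/250) = 81900/1369 ≈ 59.825
Retention S: 1000/CN − 10 with CN=59.825 → S = 5500/819 ≈ 6.716 in
Initial abstraction Ia = S/5 = (5500/819)/5 = 1100/819 ≈ 1.343 in
Since P=7.500 > Ia=1.343: effective rainfall P−Ia = 10085/1638 in
Q: (10085/1638)² ÷ (21085/1638) = 20341445/6907446 in (≈ 2.945 in)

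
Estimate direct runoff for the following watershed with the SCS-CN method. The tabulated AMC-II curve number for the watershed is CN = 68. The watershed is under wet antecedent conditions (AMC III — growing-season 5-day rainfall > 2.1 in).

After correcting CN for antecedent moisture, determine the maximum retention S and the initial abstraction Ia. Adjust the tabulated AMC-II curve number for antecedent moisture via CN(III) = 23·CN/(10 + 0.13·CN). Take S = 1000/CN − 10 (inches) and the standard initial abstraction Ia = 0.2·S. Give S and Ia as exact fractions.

Wet (AMC III): CN(III) = 23·68/(10 + 0.13·68) = 1564/(471/25) = 39100/471 ≈ 83.015
S = 1000/(39100/471) − 10 = 800/391 in ≈ 2.046 in
Ia = 0.2S: 0.2·2.046 = 0.409 in (exactly 160/391)

S = 800/391 in ≈ 2.046 in; Ia = 160/391 in ≈ 0.409 in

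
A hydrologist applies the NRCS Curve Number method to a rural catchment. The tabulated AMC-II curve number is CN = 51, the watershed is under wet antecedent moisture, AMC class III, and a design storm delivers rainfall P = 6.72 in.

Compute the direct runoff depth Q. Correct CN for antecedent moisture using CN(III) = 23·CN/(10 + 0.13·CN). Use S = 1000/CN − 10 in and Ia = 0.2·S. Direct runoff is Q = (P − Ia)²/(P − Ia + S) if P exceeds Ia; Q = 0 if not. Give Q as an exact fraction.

Wet (AMC III): CN(III) = 23·51/(10 + 0.13·51) = 1173/(1663/100) = 117300/1663 ≈ 70.535
S = 1000/(117300/1663) − 10 = 4900/1173 in ≈ 4.177 in
Initial abstraction Ia = S/5 = (4900/1173)/5 = 980/1173 ≈ 0.835 in
P − Ia = 6.720 − 0.835 = 172564/29325 ≈ 5.885 in (> 0, runoff occurs)
Q = (172564/29325)²/((172564/29325) + 4900/1173) = (29778334096/859955625)/(295064/29325) = 531755966/154513425 in ≈ 3.441 in

Q = 531755966/154513425 in ≈ 3.441 in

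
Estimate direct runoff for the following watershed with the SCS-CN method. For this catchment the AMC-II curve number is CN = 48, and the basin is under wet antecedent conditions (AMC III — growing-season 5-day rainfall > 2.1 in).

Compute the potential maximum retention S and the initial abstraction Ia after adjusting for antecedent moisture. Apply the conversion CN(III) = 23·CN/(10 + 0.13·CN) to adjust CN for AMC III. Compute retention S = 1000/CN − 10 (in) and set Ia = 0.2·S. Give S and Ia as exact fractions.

S = 325/69 in ≈ 4.710 in; Ia = 65/69 in ≈ 0.942 in

Wet (AMC III): CN(III) = 23·48/(10 + 0.13·48) = 1104/(406/25) = 13800/203 ≈ 67.980
Max retention: S = 1000/(13800/203) − 10 = 325/69 in (≈ 4.710 in)
Ia = 0.2·(325/69) = 65/69 in ≈ 0.942 in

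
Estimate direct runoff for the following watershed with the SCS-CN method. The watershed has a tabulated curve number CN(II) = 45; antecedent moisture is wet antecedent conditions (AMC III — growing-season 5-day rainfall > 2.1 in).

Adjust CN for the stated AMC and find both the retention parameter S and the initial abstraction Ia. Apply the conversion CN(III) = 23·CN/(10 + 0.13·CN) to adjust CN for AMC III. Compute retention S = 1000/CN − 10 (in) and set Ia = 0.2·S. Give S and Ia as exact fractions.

S = 1100/207 in ≈ 5.314 in; Ia = 220/207 in ≈ 1.063 in

CN(III) from CN(II)=45: (23·45)/(10 + 0.13·45) = 20700/317 ≈ 65.300
Retention S: 1000/CN − 10 with CN=65.300 → S = 1100/207 ≈ 5.314 in
Ia = 0.2S: 0.2·5.314 = 1.063 in (exactly 220/207)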